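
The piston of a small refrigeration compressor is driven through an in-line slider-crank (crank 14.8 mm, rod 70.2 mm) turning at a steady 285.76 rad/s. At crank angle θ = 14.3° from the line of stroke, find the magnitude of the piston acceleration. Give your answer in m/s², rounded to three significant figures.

ω = 285.8 rad/s
x(θ) = r cosθ + √(L² − r² sin²θ); with ω constant, a = ω²·d²x/dθ².
d²x/dθ² = −r cosθ − r²(cos2θ)/√u − r⁴ sin²2θ/(4u^{3/2}),  u = L² − r² sin²θ = 0.00491468 m².
Substituting r = 0.0148 m, L = 0.0702 m, θ = 14.3°: d²x/dθ² = -0.017093 m.
a = ω²·d²x/dθ² = (285.8)²·(-0.017093) = -1395.8 m/s²;  |a| = 1395.8 m/s².

1400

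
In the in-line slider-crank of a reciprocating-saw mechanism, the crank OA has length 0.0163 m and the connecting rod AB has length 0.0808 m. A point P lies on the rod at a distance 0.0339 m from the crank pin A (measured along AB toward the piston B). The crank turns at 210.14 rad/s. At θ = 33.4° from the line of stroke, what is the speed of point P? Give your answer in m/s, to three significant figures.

ω = 210.1 rad/s.  Crank-pin speed |V_A| = rω = 3.4253 m/s, perpendicular to OA.
Rod angle: sinφ = −(r/L) sinθ ⇒ φ = -6.376°; ω_rod = −rω cosθ/√(L²−r²sin²θ) = -35.611 rad/s.
V_P = V_A + ω_rod × AP, with AP = 0.0339 m along the rod.
Components: V_Px = −rω sinθ − a·ω_rod·sinφ = -2.0196 m/s;  V_Py = rω cosθ + a·ω_rod·cosφ = +1.6598 m/s.
|V_P| = √(V_Px² + V_Py²) = 2.6142 m/s.

2.61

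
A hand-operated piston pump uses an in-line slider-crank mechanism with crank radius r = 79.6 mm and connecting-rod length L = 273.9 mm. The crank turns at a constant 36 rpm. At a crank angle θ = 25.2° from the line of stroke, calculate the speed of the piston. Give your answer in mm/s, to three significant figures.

162

ω = 2π·36/60 = 3.77 rad/s
For an in-line slider-crank, x = r cosθ + √(L² − r² sin²θ), so v = −rω sinθ·[1 + r cosθ/√(L² − r² sin²θ)].
With r = 0.0796 m, L = 0.2739 m, θ = 25.2°: √(L² − r² sin²θ) = 0.2718 m.
v = −0.0796·3.77·0.42578·[1 + 0.0796·0.90483/0.2718] = -0.16163 m/s.
|v| = 0.16163 m/s = 161.63 mm/s.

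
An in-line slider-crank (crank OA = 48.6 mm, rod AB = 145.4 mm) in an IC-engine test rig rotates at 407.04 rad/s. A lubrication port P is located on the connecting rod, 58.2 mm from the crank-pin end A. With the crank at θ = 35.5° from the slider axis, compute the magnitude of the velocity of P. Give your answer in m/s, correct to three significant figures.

ω = 407 rad/s.  Crank-pin speed |V_A| = rω = 19.782 m/s, perpendicular to OA.
Rod angle: sinφ = −(r/L) sinθ ⇒ φ = -11.192°; ω_rod = −rω cosθ/√(L²−r²sin²θ) = -112.91 rad/s.
V_P = V_A + ω_rod × AP, with AP = 0.0582 m along the rod.
Components: V_Px = −rω sinθ − a·ω_rod·sinφ = -12.763 m/s;  V_Py = rω cosθ + a·ω_rod·cosφ = +9.6585 m/s.
|V_P| = √(V_Px² + V_Py²) = 16.006 m/s.

16.0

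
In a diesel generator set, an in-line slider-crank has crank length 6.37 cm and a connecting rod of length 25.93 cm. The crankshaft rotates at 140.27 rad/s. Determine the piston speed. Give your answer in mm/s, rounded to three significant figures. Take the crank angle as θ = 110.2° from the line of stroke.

7650

ω = 140.3 rad/s
For an in-line slider-crank, x = r cosθ + √(L² − r² sin²θ), so v = −rω sinθ·[1 + r cosθ/√(L² − r² sin²θ)].
With r = 0.0637 m, L = 0.2593 m, θ = 110.2°: √(L² − r² sin²θ) = 0.25231 m.
v = −0.0637·140.3·0.93849·[1 + 0.0637·-0.34530/0.25231] = -7.6546 m/s.
|v| = 7.6546 m/s = 7654.6 mm/s.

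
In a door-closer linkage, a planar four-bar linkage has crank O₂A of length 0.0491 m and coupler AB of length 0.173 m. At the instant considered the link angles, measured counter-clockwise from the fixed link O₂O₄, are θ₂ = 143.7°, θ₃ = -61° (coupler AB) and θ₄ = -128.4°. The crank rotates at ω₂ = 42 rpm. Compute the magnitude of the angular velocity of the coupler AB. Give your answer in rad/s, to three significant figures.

1.35

ω₂ = 4.398 rad/s (from 42 rpm).
Differentiating the loop-closure r₂e^{iθ₂}+r₃e^{iθ₃}=r₁+r₄e^{iθ₄} gives r₂ω₂e^{iθ₂}+r₃ω₃e^{iθ₃}=r₄ω₄e^{iθ₄}.
Eliminating the other unknown: ω₃ = r₂ω₂ sin(θ₄−θ₂) / [r₃ sin(θ₃−θ₄)].
Numerator sine = +0.99933; denominator sine = +0.92321.
Result = 0.0491·4.398·(+0.99933) / (0.173·(+0.92321)) = +1.3512 rad/s; magnitude 1.3512 rad/s.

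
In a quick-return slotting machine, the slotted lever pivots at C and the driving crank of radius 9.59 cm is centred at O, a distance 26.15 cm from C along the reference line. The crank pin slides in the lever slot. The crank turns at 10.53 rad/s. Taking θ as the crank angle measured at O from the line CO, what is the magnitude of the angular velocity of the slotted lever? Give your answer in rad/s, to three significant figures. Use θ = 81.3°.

1.61

ω = 10.53 rad/s
Crank pin A relative to C: A = (d + r cosθ, r sinθ); lever angle φ = atan2(r sinθ, d + r cosθ).
Differentiating tanφ: φ̇ = rω(d cosθ + r)/(d² + r² + 2dr cosθ).
d² + r² + 2dr cosθ = |CA|² = 0.0851657 m²;  d cosθ + r = +0.13545 m.
|ω_lever| = |0.0959·10.53·+0.13545| / 0.0851657 = 1.6061 rad/s.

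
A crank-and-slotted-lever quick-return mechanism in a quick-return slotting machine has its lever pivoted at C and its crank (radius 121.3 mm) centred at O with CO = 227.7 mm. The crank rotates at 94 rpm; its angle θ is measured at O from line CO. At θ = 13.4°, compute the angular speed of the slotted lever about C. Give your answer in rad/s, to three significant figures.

3.40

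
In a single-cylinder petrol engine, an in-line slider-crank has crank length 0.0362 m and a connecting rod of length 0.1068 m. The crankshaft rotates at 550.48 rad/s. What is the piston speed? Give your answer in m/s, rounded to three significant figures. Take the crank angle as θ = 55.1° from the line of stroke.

ω = 550.5 rad/s
For an in-line slider-crank, x = r cosθ + √(L² − r² sin²θ), so v = −rω sinθ·[1 + r cosθ/√(L² − r² sin²θ)].
With r = 0.0362 m, L = 0.1068 m, θ = 55.1°: √(L² − r² sin²θ) = 0.10259 m.
v = −0.0362·550.5·0.82015·[1 + 0.0362·0.57215/0.10259] = -19.643 m/s.
|v| = 19.643 m/s.

19.6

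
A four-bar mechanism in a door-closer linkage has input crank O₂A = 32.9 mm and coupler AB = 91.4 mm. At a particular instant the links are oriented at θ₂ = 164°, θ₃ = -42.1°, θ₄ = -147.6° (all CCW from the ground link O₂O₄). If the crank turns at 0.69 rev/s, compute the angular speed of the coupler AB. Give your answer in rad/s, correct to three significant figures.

ω₂ = 4.335 rad/s (from 0.69 rev/s).
Differentiating the loop-closure r₂e^{iθ₂}+r₃e^{iθ₃}=r₁+r₄e^{iθ₄} gives r₂ω₂e^{iθ₂}+r₃ω₃e^{iθ₃}=r₄ω₄e^{iθ₄}.
Eliminating the other unknown: ω₃ = r₂ω₂ sin(θ₄−θ₂) / [r₃ sin(θ₃−θ₄)].
Numerator sine = +0.74780; denominator sine = +0.96363.
Result = 0.0329·4.335·(+0.74780) / (0.0914·(+0.96363)) = +1.211 rad/s; magnitude 1.211 rad/s.

1.21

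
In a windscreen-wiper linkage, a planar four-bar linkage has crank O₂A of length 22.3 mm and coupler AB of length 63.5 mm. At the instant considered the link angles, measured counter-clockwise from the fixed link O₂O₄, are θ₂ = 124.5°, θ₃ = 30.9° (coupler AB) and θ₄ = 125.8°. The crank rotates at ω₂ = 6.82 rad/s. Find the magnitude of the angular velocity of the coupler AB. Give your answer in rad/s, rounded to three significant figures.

ω₂ = 6.82 rad/s
Differentiating the loop-closure r₂e^{iθ₂}+r₃e^{iθ₃}=r₁+r₄e^{iθ₄} gives r₂ω₂e^{iθ₂}+r₃ω₃e^{iθ₃}=r₄ω₄e^{iθ₄}.
Eliminating the other unknown: ω₃ = r₂ω₂ sin(θ₄−θ₂) / [r₃ sin(θ₃−θ₄)].
Numerator sine = +0.02269; denominator sine = -0.99635.
Result = 0.0223·6.82·(+0.02269) / (0.0635·(-0.99635)) = -0.054537 rad/s; magnitude 0.054537 rad/s.

0.0545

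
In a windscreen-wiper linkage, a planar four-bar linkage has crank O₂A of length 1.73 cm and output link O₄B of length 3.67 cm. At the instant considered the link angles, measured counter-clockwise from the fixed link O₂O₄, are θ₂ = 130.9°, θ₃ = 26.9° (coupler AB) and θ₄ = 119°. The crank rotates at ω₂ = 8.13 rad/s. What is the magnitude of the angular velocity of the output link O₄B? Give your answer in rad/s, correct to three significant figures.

3.72

ω₂ = 8.13 rad/s
Differentiating the loop-closure r₂e^{iθ₂}+r₃e^{iθ₃}=r₁+r₄e^{iθ₄} gives r₂ω₂e^{iθ₂}+r₃ω₃e^{iθ₃}=r₄ω₄e^{iθ₄}.
Eliminating the other unknown: ω₄ = r₂ω₂ sin(θ₂−θ₃) / [r₄ sin(θ₄−θ₃)].
Numerator sine = +0.97030; denominator sine = +0.99933.
Result = 0.0173·8.13·(+0.97030) / (0.0367·(+0.99933)) = +3.7211 rad/s; magnitude 3.7211 rad/s.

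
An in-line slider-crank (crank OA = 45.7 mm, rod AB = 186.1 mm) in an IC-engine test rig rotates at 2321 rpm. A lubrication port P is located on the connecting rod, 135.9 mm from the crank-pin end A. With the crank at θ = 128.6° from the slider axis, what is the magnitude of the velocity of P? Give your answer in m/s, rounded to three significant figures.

ω = 243.1 rad/s.  Crank-pin speed |V_A| = rω = 11.108 m/s, perpendicular to OA.
Rod angle: sinφ = −(r/L) sinθ ⇒ φ = -11.065°; ω_rod = −rω cosθ/√(L²−r²sin²θ) = +37.942 rad/s.
V_P = V_A + ω_rod × AP, with AP = 0.1359 m along the rod.
Components: V_Px = −rω sinθ − a·ω_rod·sinφ = -7.6912 m/s;  V_Py = rω cosθ + a·ω_rod·cosφ = -1.8693 m/s.
|V_P| = √(V_Px² + V_Py²) = 7.9151 m/s.

7.92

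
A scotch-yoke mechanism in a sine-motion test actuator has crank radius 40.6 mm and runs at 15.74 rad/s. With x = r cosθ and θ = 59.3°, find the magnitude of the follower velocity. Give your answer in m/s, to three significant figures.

0.549

ω = 15.74 rad/s
x = r cosθ ⇒ ẋ = −rω sinθ.
|v| = rω|sinθ| = 0.0406·15.74·|sin 59.3°| = 0.54948 m/s.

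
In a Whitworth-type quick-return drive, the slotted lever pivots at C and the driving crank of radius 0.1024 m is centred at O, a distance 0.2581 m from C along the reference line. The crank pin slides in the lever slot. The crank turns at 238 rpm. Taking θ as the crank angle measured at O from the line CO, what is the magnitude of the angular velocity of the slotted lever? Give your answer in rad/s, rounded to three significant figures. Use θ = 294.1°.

5.37

ω = 24.92 rad/s (from 238 rpm).
Crank pin A relative to C: A = (d + r cosθ, r sinθ); lever angle φ = atan2(r sinθ, d + r cosθ).
Differentiating tanφ: φ̇ = rω(d cosθ + r)/(d² + r² + 2dr cosθ).
d² + r² + 2dr cosθ = |CA|² = 0.0986853 m²;  d cosθ + r = +0.20779 m.
|ω_lever| = |0.1024·24.92·+0.20779| / 0.0986853 = 5.3738 rad/s.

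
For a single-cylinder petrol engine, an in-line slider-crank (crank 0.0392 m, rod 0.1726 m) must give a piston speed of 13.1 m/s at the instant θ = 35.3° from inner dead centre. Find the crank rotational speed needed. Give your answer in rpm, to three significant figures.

4650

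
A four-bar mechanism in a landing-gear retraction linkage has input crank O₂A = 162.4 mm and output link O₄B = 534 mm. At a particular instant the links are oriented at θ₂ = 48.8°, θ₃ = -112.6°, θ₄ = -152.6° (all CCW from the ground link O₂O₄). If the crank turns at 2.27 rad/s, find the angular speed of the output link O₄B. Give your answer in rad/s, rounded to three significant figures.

0.343

ω₂ = 2.27 rad/s
Differentiating the loop-closure r₂e^{iθ₂}+r₃e^{iθ₃}=r₁+r₄e^{iθ₄} gives r₂ω₂e^{iθ₂}+r₃ω₃e^{iθ₃}=r₄ω₄e^{iθ₄}.
Eliminating the other unknown: ω₄ = r₂ω₂ sin(θ₂−θ₃) / [r₄ sin(θ₄−θ₃)].
Numerator sine = +0.31896; denominator sine = -0.64279.
Result = 0.1624·2.27·(+0.31896) / (0.534·(-0.64279)) = -0.34256 rad/s; magnitude 0.34256 rad/s.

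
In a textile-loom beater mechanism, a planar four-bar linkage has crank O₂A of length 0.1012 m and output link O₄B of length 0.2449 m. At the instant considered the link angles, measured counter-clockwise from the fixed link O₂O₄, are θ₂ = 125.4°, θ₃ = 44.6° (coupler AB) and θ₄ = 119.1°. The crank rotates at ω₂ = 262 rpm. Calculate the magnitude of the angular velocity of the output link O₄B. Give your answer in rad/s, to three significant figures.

11.6

ω₂ = 27.44 rad/s (from 262 rpm).
Differentiating the loop-closure r₂e^{iθ₂}+r₃e^{iθ₃}=r₁+r₄e^{iθ₄} gives r₂ω₂e^{iθ₂}+r₃ω₃e^{iθ₃}=r₄ω₄e^{iθ₄}.
Eliminating the other unknown: ω₄ = r₂ω₂ sin(θ₂−θ₃) / [r₄ sin(θ₄−θ₃)].
Numerator sine = +0.98714; denominator sine = +0.96363.
Result = 0.1012·27.44·(+0.98714) / (0.2449·(+0.96363)) = +11.614 rad/s; magnitude 11.614 rad/s.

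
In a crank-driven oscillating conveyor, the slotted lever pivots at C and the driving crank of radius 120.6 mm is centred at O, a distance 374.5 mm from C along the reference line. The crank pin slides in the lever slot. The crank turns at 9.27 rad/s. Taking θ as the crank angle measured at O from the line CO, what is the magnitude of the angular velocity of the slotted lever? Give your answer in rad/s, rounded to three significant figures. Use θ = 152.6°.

3.18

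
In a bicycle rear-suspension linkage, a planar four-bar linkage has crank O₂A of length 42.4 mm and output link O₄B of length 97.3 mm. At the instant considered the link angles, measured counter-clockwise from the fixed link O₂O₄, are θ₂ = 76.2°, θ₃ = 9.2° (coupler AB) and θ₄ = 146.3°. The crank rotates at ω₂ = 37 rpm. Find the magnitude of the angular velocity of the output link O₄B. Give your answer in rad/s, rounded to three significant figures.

ω₂ = 3.875 rad/s (from 37 rpm).
Differentiating the loop-closure r₂e^{iθ₂}+r₃e^{iθ₃}=r₁+r₄e^{iθ₄} gives r₂ω₂e^{iθ₂}+r₃ω₃e^{iθ₃}=r₄ω₄e^{iθ₄}.
Eliminating the other unknown: ω₄ = r₂ω₂ sin(θ₂−θ₃) / [r₄ sin(θ₄−θ₃)].
Numerator sine = +0.92050; denominator sine = +0.68072.
Result = 0.0424·3.875·(+0.92050) / (0.0973·(+0.68072)) = +2.2832 rad/s; magnitude 2.2832 rad/s.

2.28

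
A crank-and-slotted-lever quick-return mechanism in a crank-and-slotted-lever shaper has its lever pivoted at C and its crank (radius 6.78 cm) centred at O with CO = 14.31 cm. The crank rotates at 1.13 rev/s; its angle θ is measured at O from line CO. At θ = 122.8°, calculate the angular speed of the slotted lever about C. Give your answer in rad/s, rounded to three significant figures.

ω = 7.1 rad/s (from 1.13 rev/s).
Crank pin A relative to C: A = (d + r cosθ, r sinθ); lever angle φ = atan2(r sinθ, d + r cosθ).
Differentiating tanφ: φ̇ = rω(d cosθ + r)/(d² + r² + 2dr cosθ).
d² + r² + 2dr cosθ = |CA|² = 0.0145629 m²;  d cosθ + r = -0.0097184 m.
|ω_lever| = |0.0678·7.1·-0.0097184| / 0.0145629 = 0.32124 rad/s.

0.321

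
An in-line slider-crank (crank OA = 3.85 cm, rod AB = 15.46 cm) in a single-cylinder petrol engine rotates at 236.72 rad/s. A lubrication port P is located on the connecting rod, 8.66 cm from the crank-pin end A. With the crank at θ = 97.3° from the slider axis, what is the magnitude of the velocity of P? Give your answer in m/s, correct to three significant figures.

ω = 236.7 rad/s.  Crank-pin speed |V_A| = rω = 9.1137 m/s, perpendicular to OA.
Rod angle: sinφ = −(r/L) sinθ ⇒ φ = -14.301°; ω_rod = −rω cosθ/√(L²−r²sin²θ) = +7.73 rad/s.
V_P = V_A + ω_rod × AP, with AP = 0.0866 m along the rod.
Components: V_Px = −rω sinθ − a·ω_rod·sinφ = -8.8745 m/s;  V_Py = rω cosθ + a·ω_rod·cosφ = -0.50935 m/s.
|V_P| = √(V_Px² + V_Py²) = 8.8891 m/s.

8.89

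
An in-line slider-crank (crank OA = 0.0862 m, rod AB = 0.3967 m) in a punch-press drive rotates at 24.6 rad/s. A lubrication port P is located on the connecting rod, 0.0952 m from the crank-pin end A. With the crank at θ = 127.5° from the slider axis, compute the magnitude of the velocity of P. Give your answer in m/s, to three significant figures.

ω = 24.6 rad/s.  Crank-pin speed |V_A| = rω = 2.1205 m/s, perpendicular to OA.
Rod angle: sinφ = −(r/L) sinθ ⇒ φ = -9.927°; ω_rod = −rω cosθ/√(L²−r²sin²θ) = +3.3035 rad/s.
V_P = V_A + ω_rod × AP, with AP = 0.0952 m along the rod.
Components: V_Px = −rω sinθ − a·ω_rod·sinφ = -1.6281 m/s;  V_Py = rω cosθ + a·ω_rod·cosφ = -0.9811 m/s.
|V_P| = √(V_Px² + V_Py²) = 1.9009 m/s.

1.90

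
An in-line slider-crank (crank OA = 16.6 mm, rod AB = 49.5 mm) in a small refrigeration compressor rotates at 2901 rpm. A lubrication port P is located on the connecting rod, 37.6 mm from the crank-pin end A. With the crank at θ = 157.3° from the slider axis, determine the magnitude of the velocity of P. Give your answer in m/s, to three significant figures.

1.86

ω = 303.8 rad/s.  Crank-pin speed |V_A| = rω = 5.0429 m/s, perpendicular to OA.
Rod angle: sinφ = −(r/L) sinθ ⇒ φ = -7.436°; ω_rod = −rω cosθ/√(L²−r²sin²θ) = +94.783 rad/s.
V_P = V_A + ω_rod × AP, with AP = 0.0376 m along the rod.
Components: V_Px = −rω sinθ − a·ω_rod·sinφ = -1.4849 m/s;  V_Py = rω cosθ + a·ω_rod·cosφ = -1.1184 m/s.
|V_P| = √(V_Px² + V_Py²) = 1.859 m/s.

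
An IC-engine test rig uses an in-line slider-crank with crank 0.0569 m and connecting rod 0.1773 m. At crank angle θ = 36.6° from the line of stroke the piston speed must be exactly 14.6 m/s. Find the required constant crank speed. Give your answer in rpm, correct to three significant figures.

For an in-line slider-crank, |v_piston| = rω|sinθ|·[1 + r cosθ/√(L² − r² sin²θ)].
With r = 0.0569 m, L = 0.1773 m, θ = 36.6°: the bracketed kinematic factor |dx/dθ| = 0.04283 m.
ω = v/|dx/dθ| = 14.6/0.04283 = 340.88 rad/s.
N = 60ω/(2π) = 3255.2 rpm.

3260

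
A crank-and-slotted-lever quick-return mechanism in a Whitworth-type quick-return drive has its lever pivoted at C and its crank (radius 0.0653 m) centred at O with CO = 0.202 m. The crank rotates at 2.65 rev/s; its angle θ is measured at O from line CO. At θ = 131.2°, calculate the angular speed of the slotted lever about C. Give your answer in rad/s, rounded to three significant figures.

2.66

ω = 16.65 rad/s (from 2.65 rev/s).
Crank pin A relative to C: A = (d + r cosθ, r sinθ); lever angle φ = atan2(r sinθ, d + r cosθ).
Differentiating tanφ: φ̇ = rω(d cosθ + r)/(d² + r² + 2dr cosθ).
d² + r² + 2dr cosθ = |CA|² = 0.0276911 m²;  d cosθ + r = -0.067755 m.
|ω_lever| = |0.0653·16.65·-0.067755| / 0.0276911 = 2.6604 rad/s.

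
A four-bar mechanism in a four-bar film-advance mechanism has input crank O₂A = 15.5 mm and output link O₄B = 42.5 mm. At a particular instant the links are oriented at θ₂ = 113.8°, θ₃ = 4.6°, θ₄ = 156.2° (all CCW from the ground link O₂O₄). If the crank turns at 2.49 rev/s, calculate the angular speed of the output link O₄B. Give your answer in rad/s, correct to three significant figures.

ω₂ = 15.65 rad/s (from 2.49 rev/s).
Differentiating the loop-closure r₂e^{iθ₂}+r₃e^{iθ₃}=r₁+r₄e^{iθ₄} gives r₂ω₂e^{iθ₂}+r₃ω₃e^{iθ₃}=r₄ω₄e^{iθ₄}.
Eliminating the other unknown: ω₄ = r₂ω₂ sin(θ₂−θ₃) / [r₄ sin(θ₄−θ₃)].
Numerator sine = +0.94438; denominator sine = +0.47562.
Result = 0.0155·15.65·(+0.94438) / (0.0425·(+0.47562)) = +11.329 rad/s; magnitude 11.329 rad/s.

11.3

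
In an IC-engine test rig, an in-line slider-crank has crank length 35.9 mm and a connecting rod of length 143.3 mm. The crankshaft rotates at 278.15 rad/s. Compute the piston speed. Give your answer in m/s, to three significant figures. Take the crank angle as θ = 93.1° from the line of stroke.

9.83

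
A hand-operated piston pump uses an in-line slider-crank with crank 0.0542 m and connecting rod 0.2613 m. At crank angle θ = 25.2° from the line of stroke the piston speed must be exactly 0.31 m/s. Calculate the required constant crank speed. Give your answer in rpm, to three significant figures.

For an in-line slider-crank, |v_piston| = rω|sinθ|·[1 + r cosθ/√(L² − r² sin²θ)].
With r = 0.0542 m, L = 0.2613 m, θ = 25.2°: the bracketed kinematic factor |dx/dθ| = 0.027425 m.
ω = v/|dx/dθ| = 0.31/0.027425 = 11.303 rad/s.
N = 60ω/(2π) = 107.94 rpm.

108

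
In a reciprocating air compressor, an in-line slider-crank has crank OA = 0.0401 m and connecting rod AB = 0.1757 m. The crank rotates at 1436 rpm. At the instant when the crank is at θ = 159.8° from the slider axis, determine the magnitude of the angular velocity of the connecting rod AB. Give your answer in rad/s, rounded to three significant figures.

32.3

ω = 150.4 rad/s (converted from 1436 rpm).
The rod makes angle φ with the slider axis where L sinφ = r sinθ; differentiating, L cosφ·φ̇ = r ω cosθ.
L cosφ = √(L² − r² sin²θ) = 0.17515 m.
|ω_rod| = r ω |cosθ| / √(L² − r² sin²θ) = 0.0401·150.4·0.93849/0.17515 = 32.31 rad/s.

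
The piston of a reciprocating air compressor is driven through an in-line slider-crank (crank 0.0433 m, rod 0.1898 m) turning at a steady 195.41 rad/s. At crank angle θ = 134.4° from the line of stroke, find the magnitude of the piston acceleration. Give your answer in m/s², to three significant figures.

1160

ω = 195.4 rad/s
x(θ) = r cosθ + √(L² − r² sin²θ); with ω constant, a = ω²·d²x/dθ².
d²x/dθ² = −r cosθ − r²(cos2θ)/√u − r⁴ sin²2θ/(4u^{3/2}),  u = L² − r² sin²θ = 0.035067 m².
Substituting r = 0.0433 m, L = 0.1898 m, θ = 134.4°: d²x/dθ² = +0.030371 m.
a = ω²·d²x/dθ² = (195.4)²·(+0.030371) = +1159.7 m/s²;  |a| = 1159.7 m/s².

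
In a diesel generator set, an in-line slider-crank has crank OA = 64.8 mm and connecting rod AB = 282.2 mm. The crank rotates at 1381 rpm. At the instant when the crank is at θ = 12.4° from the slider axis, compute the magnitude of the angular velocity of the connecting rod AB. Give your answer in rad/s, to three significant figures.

32.5

ω = 144.6 rad/s (converted from 1381 rpm).
The rod makes angle φ with the slider axis where L sinφ = r sinθ; differentiating, L cosφ·φ̇ = r ω cosθ.
L cosφ = √(L² − r² sin²θ) = 0.28186 m.
|ω_rod| = r ω |cosθ| / √(L² − r² sin²θ) = 0.0648·144.6·0.97667/0.28186 = 32.473 rad/s.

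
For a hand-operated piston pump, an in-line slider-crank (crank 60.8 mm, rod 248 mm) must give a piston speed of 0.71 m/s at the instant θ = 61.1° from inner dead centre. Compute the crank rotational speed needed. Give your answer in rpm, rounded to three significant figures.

114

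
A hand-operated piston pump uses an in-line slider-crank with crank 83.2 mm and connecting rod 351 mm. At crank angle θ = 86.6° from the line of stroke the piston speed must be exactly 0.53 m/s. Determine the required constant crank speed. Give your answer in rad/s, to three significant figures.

6.29

For an in-line slider-crank, |v_piston| = rω|sinθ|·[1 + r cosθ/√(L² − r² sin²θ)].
With r = 0.0832 m, L = 0.351 m, θ = 86.6°: the bracketed kinematic factor |dx/dθ| = 0.084255 m.
ω = v/|dx/dθ| = 0.53/0.084255 = 6.2904 rad/s.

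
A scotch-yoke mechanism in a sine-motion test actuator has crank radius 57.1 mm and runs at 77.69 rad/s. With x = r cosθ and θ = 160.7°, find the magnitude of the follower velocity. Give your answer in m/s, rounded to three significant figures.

1.47

ω = 77.69 rad/s
x = r cosθ ⇒ ẋ = −rω sinθ.
|v| = rω|sinθ| = 0.0571·77.69·|sin 160.7°| = 1.4662 m/s.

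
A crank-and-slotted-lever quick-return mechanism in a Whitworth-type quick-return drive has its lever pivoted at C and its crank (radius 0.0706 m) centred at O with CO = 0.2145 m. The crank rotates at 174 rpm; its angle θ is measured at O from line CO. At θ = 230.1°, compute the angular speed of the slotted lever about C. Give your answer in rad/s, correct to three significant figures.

ω = 18.22 rad/s (from 174 rpm).
Crank pin A relative to C: A = (d + r cosθ, r sinθ); lever angle φ = atan2(r sinθ, d + r cosθ).
Differentiating tanφ: φ̇ = rω(d cosθ + r)/(d² + r² + 2dr cosθ).
d² + r² + 2dr cosθ = |CA|² = 0.0315668 m²;  d cosθ + r = -0.066991 m.
|ω_lever| = |0.0706·18.22·-0.066991| / 0.0315668 = 2.73 rad/s.

2.73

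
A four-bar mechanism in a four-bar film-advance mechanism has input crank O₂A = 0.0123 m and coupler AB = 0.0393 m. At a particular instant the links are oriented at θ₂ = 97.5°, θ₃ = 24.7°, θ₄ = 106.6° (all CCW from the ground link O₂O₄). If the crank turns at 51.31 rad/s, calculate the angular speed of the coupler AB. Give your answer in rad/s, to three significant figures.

ω₂ = 51.31 rad/s
Differentiating the loop-closure r₂e^{iθ₂}+r₃e^{iθ₃}=r₁+r₄e^{iθ₄} gives r₂ω₂e^{iθ₂}+r₃ω₃e^{iθ₃}=r₄ω₄e^{iθ₄}.
Eliminating the other unknown: ω₃ = r₂ω₂ sin(θ₄−θ₂) / [r₃ sin(θ₃−θ₄)].
Numerator sine = +0.15816; denominator sine = -0.99002.
Result = 0.0123·51.31·(+0.15816) / (0.0393·(-0.99002)) = -2.5654 rad/s; magnitude 2.5654 rad/s.

2.57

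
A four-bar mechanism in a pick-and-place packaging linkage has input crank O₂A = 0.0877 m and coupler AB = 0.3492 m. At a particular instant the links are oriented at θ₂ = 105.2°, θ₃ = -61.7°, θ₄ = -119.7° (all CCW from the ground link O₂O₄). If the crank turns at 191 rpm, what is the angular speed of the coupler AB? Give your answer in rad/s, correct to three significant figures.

4.18

ω₂ = 20 rad/s (from 191 rpm).
Differentiating the loop-closure r₂e^{iθ₂}+r₃e^{iθ₃}=r₁+r₄e^{iθ₄} gives r₂ω₂e^{iθ₂}+r₃ω₃e^{iθ₃}=r₄ω₄e^{iθ₄}.
Eliminating the other unknown: ω₃ = r₂ω₂ sin(θ₄−θ₂) / [r₃ sin(θ₃−θ₄)].
Numerator sine = +0.70587; denominator sine = +0.84805.
Result = 0.0877·20·(+0.70587) / (0.3492·(+0.84805)) = +4.1811 rad/s; magnitude 4.1811 rad/s.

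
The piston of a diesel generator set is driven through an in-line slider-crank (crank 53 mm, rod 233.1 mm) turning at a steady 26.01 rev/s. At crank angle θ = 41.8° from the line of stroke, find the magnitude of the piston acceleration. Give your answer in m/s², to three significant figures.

ω = 2π·26 = 163.4 rad/s
x(θ) = r cosθ + √(L² − r² sin²θ); with ω constant, a = ω²·d²x/dθ².
d²x/dθ² = −r cosθ − r²(cos2θ)/√u − r⁴ sin²2θ/(4u^{3/2}),  u = L² − r² sin²θ = 0.0530877 m².
Substituting r = 0.053 m, L = 0.2331 m, θ = 41.8°: d²x/dθ² = -0.041028 m.
a = ω²·d²x/dθ² = (163.4)²·(-0.041028) = -1095.8 m/s²;  |a| = 1095.8 m/s².

1100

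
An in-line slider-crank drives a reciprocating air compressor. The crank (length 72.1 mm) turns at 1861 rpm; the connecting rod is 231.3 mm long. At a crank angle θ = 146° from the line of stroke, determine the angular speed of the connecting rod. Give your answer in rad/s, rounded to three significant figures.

ω = 194.9 rad/s (converted from 1861 rpm).
The rod makes angle φ with the slider axis where L sinφ = r sinθ; differentiating, L cosφ·φ̇ = r ω cosθ.
L cosφ = √(L² − r² sin²θ) = 0.22776 m.
|ω_rod| = r ω |cosθ| / √(L² − r² sin²θ) = 0.0721·194.9·0.82904/0.22776 = 51.146 rad/s.

51.1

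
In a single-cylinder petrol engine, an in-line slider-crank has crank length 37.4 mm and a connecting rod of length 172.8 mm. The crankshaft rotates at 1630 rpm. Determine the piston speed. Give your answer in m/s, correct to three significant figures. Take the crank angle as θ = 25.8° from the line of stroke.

3.32

ω = 2π·1630/60 = 170.7 rad/s
For an in-line slider-crank, x = r cosθ + √(L² − r² sin²θ), so v = −rω sinθ·[1 + r cosθ/√(L² − r² sin²θ)].
With r = 0.0374 m, L = 0.1728 m, θ = 25.8°: √(L² − r² sin²θ) = 0.17203 m.
v = −0.0374·170.7·0.43523·[1 + 0.0374·0.90032/0.17203] = -3.3223 m/s.
|v| = 3.3223 m/s.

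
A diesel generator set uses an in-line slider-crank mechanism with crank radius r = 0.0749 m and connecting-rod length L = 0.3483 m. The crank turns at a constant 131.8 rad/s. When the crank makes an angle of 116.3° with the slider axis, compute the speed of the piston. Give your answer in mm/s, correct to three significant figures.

7990

ω = 131.8 rad/s
For an in-line slider-crank, x = r cosθ + √(L² − r² sin²θ), so v = −rω sinθ·[1 + r cosθ/√(L² − r² sin²θ)].
With r = 0.0749 m, L = 0.3483 m, θ = 116.3°: √(L² − r² sin²θ) = 0.34177 m.
v = −0.0749·131.8·0.89649·[1 + 0.0749·-0.44307/0.34177] = -7.9906 m/s.
|v| = 7.9906 m/s = 7990.6 mm/s.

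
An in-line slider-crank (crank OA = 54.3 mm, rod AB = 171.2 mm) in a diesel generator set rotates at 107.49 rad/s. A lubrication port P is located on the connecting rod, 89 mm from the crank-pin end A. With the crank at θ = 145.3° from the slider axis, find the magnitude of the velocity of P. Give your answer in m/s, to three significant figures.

3.68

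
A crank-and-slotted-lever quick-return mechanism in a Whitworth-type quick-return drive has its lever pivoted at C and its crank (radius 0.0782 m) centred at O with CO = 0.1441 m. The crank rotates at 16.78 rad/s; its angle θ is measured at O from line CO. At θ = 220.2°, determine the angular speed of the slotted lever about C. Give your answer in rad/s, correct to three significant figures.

4.33

ω = 16.78 rad/s
Crank pin A relative to C: A = (d + r cosθ, r sinθ); lever angle φ = atan2(r sinθ, d + r cosθ).
Differentiating tanφ: φ̇ = rω(d cosθ + r)/(d² + r² + 2dr cosθ).
d² + r² + 2dr cosθ = |CA|² = 0.0096662 m²;  d cosθ + r = -0.031863 m.
|ω_lever| = |0.0782·16.78·-0.031863| / 0.0096662 = 4.3254 rad/s.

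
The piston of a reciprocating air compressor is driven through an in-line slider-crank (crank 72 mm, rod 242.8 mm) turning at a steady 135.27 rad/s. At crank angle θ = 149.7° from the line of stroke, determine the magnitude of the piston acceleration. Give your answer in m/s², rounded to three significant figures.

937

ω = 135.3 rad/s
x(θ) = r cosθ + √(L² − r² sin²θ); with ω constant, a = ω²·d²x/dθ².
d²x/dθ² = −r cosθ − r²(cos2θ)/√u − r⁴ sin²2θ/(4u^{3/2}),  u = L² − r² sin²θ = 0.0576323 m².
Substituting r = 0.072 m, L = 0.2428 m, θ = 149.7°: d²x/dθ² = +0.051195 m.
a = ω²·d²x/dθ² = (135.3)²·(+0.051195) = +936.77 m/s²;  |a| = 936.77 m/s².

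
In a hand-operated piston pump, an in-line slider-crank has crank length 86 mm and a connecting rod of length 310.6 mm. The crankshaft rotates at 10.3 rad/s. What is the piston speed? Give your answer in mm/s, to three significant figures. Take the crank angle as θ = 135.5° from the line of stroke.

ω = 10.3 rad/s
For an in-line slider-crank, x = r cosθ + √(L² − r² sin²θ), so v = −rω sinθ·[1 + r cosθ/√(L² − r² sin²θ)].
With r = 0.086 m, L = 0.3106 m, θ = 135.5°: √(L² − r² sin²θ) = 0.30469 m.
v = −0.086·10.3·0.70091·[1 + 0.086·-0.71325/0.30469] = -0.49588 m/s.
|v| = 0.49588 m/s = 495.88 mm/s.

496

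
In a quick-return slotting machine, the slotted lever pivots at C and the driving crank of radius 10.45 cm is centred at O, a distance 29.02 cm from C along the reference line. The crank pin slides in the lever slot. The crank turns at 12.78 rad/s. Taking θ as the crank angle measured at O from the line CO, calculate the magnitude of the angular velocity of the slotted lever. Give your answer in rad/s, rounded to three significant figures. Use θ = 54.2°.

2.80

ω = 12.78 rad/s
Crank pin A relative to C: A = (d + r cosθ, r sinθ); lever angle φ = atan2(r sinθ, d + r cosθ).
Differentiating tanφ: φ̇ = rω(d cosθ + r)/(d² + r² + 2dr cosθ).
d² + r² + 2dr cosθ = |CA|² = 0.130615 m²;  d cosθ + r = +0.27425 m.
|ω_lever| = |0.1045·12.78·+0.27425| / 0.130615 = 2.8042 rad/s.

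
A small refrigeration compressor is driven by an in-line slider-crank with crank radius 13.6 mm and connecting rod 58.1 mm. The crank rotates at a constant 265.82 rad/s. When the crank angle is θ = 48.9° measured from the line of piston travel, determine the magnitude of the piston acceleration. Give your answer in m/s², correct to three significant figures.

ω = 265.8 rad/s
x(θ) = r cosθ + √(L² − r² sin²θ); with ω constant, a = ω²·d²x/dθ².
d²x/dθ² = −r cosθ − r²(cos2θ)/√u − r⁴ sin²2θ/(4u^{3/2}),  u = L² − r² sin²θ = 0.00327058 m².
Substituting r = 0.0136 m, L = 0.0581 m, θ = 48.9°: d²x/dθ² = -0.0085463 m.
a = ω²·d²x/dθ² = (265.8)²·(-0.0085463) = -603.88 m/s²;  |a| = 603.88 m/s².

604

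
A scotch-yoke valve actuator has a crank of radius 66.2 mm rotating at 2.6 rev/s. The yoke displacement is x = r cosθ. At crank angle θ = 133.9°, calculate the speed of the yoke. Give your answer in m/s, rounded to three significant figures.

ω = 16.34 rad/s (from 2.6 rev/s).
x = r cosθ ⇒ ẋ = −rω sinθ.
|v| = rω|sinθ| = 0.0662·16.34·|sin 133.9°| = 0.77925 m/s.

0.779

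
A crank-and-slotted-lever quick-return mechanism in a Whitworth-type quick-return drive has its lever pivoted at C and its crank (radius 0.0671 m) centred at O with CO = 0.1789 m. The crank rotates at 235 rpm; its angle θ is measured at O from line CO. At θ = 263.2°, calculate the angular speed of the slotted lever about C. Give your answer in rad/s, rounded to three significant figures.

2.25

ω = 24.61 rad/s (from 235 rpm).
Crank pin A relative to C: A = (d + r cosθ, r sinθ); lever angle φ = atan2(r sinθ, d + r cosθ).
Differentiating tanφ: φ̇ = rω(d cosθ + r)/(d² + r² + 2dr cosθ).
d² + r² + 2dr cosθ = |CA|² = 0.0336649 m²;  d cosθ + r = +0.045918 m.
|ω_lever| = |0.0671·24.61·+0.045918| / 0.0336649 = 2.2523 rad/s.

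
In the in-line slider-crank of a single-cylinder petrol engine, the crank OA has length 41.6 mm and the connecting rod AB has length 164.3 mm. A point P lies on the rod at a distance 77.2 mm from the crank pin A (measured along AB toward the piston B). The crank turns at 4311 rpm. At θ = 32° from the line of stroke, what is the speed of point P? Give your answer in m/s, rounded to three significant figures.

ω = 451.4 rad/s.  Crank-pin speed |V_A| = rω = 18.78 m/s, perpendicular to OA.
Rod angle: sinφ = −(r/L) sinθ ⇒ φ = -7.711°; ω_rod = −rω cosθ/√(L²−r²sin²θ) = -97.82 rad/s.
V_P = V_A + ω_rod × AP, with AP = 0.0772 m along the rod.
Components: V_Px = −rω sinθ − a·ω_rod·sinφ = -10.965 m/s;  V_Py = rω cosθ + a·ω_rod·cosφ = +8.4431 m/s.
|V_P| = √(V_Px² + V_Py²) = 13.839 m/s.

13.8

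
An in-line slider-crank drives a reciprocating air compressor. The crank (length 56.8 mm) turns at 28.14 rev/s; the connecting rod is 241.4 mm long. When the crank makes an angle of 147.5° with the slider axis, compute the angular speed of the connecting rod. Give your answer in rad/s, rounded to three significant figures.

ω = 176.8 rad/s (converted from 28.14 rev/s).
The rod makes angle φ with the slider axis where L sinφ = r sinθ; differentiating, L cosφ·φ̇ = r ω cosθ.
L cosφ = √(L² − r² sin²θ) = 0.23946 m.
|ω_rod| = r ω |cosθ| / √(L² − r² sin²θ) = 0.0568·176.8·0.84339/0.23946 = 35.371 rad/s.

35.4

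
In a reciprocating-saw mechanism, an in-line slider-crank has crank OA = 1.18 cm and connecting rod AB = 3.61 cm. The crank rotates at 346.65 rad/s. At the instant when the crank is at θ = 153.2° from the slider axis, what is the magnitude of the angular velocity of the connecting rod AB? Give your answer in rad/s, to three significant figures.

102

ω = 346.6 rad/s
The rod makes angle φ with the slider axis where L sinφ = r sinθ; differentiating, L cosφ·φ̇ = r ω cosθ.
L cosφ = √(L² − r² sin²θ) = 0.035706 m.
|ω_rod| = r ω |cosθ| / √(L² − r² sin²θ) = 0.0118·346.6·0.89259/0.035706 = 102.25 rad/s.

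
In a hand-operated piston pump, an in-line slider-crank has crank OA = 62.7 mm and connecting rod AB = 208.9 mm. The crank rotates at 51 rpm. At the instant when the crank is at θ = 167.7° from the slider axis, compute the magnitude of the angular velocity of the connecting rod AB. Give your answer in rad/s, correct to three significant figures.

1.57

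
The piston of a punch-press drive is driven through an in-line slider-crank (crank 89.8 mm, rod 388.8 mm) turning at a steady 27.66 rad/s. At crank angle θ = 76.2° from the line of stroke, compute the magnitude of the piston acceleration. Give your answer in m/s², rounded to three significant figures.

ω = 27.66 rad/s
x(θ) = r cosθ + √(L² − r² sin²θ); with ω constant, a = ω²·d²x/dθ².
d²x/dθ² = −r cosθ − r²(cos2θ)/√u − r⁴ sin²2θ/(4u^{3/2}),  u = L² − r² sin²θ = 0.14356 m².
Substituting r = 0.0898 m, L = 0.3888 m, θ = 76.2°: d²x/dθ² = -0.0026233 m.
a = ω²·d²x/dθ² = (27.66)²·(-0.0026233) = -2.007 m/s²;  |a| = 2.007 m/s².

2.01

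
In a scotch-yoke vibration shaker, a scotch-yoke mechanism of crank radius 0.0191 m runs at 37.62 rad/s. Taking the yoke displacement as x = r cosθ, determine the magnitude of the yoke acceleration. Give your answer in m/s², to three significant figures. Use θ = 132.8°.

ω = 37.62 rad/s
x = r cosθ ⇒ ẍ = −rω² cosθ (ω constant).
|a| = rω²|cosθ| = 0.0191·(37.62)²·|cos 132.8°| = 18.366 m/s².

18.4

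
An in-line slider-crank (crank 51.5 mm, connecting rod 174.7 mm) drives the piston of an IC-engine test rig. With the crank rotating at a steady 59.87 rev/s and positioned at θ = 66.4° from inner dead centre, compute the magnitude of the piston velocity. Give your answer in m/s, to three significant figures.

19.9

ω = 2π·59.9 = 376.2 rad/s
For an in-line slider-crank, x = r cosθ + √(L² − r² sin²θ), so v = −rω sinθ·[1 + r cosθ/√(L² − r² sin²θ)].
With r = 0.0515 m, L = 0.1747 m, θ = 66.4°: √(L² − r² sin²θ) = 0.16821 m.
v = −0.0515·376.2·0.91636·[1 + 0.0515·0.40035/0.16821] = -19.929 m/s.
|v| = 19.929 m/s.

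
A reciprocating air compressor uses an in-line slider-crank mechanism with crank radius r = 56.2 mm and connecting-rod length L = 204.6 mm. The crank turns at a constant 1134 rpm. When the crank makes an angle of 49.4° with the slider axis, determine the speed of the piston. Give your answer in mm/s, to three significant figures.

5990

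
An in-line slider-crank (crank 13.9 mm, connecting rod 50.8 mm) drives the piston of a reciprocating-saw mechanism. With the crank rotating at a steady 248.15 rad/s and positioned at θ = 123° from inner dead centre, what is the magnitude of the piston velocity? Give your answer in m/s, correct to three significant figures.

ω = 248.2 rad/s
For an in-line slider-crank, x = r cosθ + √(L² − r² sin²θ), so v = −rω sinθ·[1 + r cosθ/√(L² − r² sin²θ)].
With r = 0.0139 m, L = 0.0508 m, θ = 123°: √(L² − r² sin²θ) = 0.049444 m.
v = −0.0139·248.2·0.83867·[1 + 0.0139·-0.54464/0.049444] = -2.4499 m/s.
|v| = 2.4499 m/s.

2.45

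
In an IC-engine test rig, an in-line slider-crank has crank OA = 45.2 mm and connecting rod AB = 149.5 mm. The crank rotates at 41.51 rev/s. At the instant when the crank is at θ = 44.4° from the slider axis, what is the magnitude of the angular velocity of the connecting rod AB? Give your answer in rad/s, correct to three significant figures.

ω = 260.8 rad/s (converted from 41.51 rev/s).
The rod makes angle φ with the slider axis where L sinφ = r sinθ; differentiating, L cosφ·φ̇ = r ω cosθ.
L cosφ = √(L² − r² sin²θ) = 0.14612 m.
|ω_rod| = r ω |cosθ| / √(L² − r² sin²θ) = 0.0452·260.8·0.71447/0.14612 = 57.644 rad/s.

57.6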